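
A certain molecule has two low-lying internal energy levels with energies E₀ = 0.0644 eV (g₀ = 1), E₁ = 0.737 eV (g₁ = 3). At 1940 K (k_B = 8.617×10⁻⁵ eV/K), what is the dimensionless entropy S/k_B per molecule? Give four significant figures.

k_BT = 8.617×10⁻⁵ × 1940 K = 0.167170 eV.
Eᵢ/kT = 0.385237, 4.40869.
Z = Σ gᵢe^(−Eᵢ/kT) = 1·e^(−0.385237) + 3·e^(−4.40869) = 0.680289 + 0.0365133 = 0.716802.
⟨E⟩ = Σ EᵢPᵢ = 0.0986617 eV.
S/k_B = ln Z + ⟨E⟩/kT = ln(0.716802) + 0.0986617/0.167170 = -0.332956 + 0.590188 = 0.2572.

0.2572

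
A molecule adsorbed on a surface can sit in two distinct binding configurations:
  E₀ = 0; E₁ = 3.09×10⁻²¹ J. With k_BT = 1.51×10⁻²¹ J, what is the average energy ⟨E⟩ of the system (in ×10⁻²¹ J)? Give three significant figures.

0.354 ×10⁻²¹ J

Eᵢ/kT = 0, 2.0464.
Z = Σ e^(−Eᵢ/kT) = e^(−0) + e^(−2.0464) = 1.0000 + 0.12920 = 1.1292.
⟨E⟩ = Σ Eᵢ e^(−Eᵢ/kT) / Z = (0·1.0000 + 3.09·0.12920) / 1.1292 = 0.354 ×10⁻²¹ J.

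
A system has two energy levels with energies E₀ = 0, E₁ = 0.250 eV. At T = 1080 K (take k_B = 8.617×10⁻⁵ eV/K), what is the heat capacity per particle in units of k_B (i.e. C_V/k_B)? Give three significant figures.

k_BT = 8.617×10⁻⁵ × 1080 K = 0.093064 eV.
Eᵢ/kT = 0, 2.6863.
Z = Σ e^(−Eᵢ/kT) = e^(−0) + e^(−2.6863) = 1.0000 + 0.068133 = 1.0681.
⟨E⟩ = 0.015947 eV, ⟨E²⟩ = 0.0039868 eV².
C_V/k_B = (⟨E²⟩ − ⟨E⟩²)/(kT)² = (0.0039868 − 0.00025431)/0.0086609 = 0.431.

0.431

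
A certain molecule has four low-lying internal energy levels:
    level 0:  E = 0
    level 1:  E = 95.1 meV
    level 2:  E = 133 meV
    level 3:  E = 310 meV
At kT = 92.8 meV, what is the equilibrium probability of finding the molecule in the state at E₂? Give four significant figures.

0.1461

Eᵢ/kT = 0, 1.02478, 1.43319, 3.34052.
Z = Σ e^(−Eᵢ/kT) = e^(−0) + e^(−1.02478) + e^(−1.43319) + e^(−3.34052) = 1.00000 + 0.358875 + 0.238547 + 0.0354185 = 1.63284.
P₂ = e^(−E₂/kT) / Z = 0.238547/1.63284 = 0.1461.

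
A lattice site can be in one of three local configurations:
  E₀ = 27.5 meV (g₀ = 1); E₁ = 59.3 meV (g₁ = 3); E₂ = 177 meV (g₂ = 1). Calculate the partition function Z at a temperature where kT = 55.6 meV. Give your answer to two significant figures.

Eᵢ/kT = 0.4946, 1.067, 3.183.
Z = Σ gᵢe^(−Eᵢ/kT) = 1·e^(−0.4946) + 3·e^(−1.067) + 1·e^(−3.183) = 0.6098 + 1.032 + 0.04146 = 1.683.

Z = 1.7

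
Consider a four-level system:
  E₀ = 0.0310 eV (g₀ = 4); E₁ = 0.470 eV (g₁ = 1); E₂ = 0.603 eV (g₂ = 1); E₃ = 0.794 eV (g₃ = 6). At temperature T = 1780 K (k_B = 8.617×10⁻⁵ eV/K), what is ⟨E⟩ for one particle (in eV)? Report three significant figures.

0.0481 eV

k_BT = 8.617×10⁻⁵ × 1780 K = 0.15338 eV.
Eᵢ/kT = 0.20211, 3.0643, 3.9314, 5.1767.
Z = Σ gᵢe^(−Eᵢ/kT) = 4·e^(−0.20211) + 1·e^(−3.0643) + 1·e^(−3.9314) + 6·e^(−5.1767) = 3.2680 + 0.046687 + 0.019616 + 0.033880 = 3.3682.
⟨E⟩ = Σ Eᵢ gᵢe^(−Eᵢ/kT) / Z = (0.0310·3.2680 + 0.470·0.046687 + 0.603·0.019616 + 0.794·0.033880) / 3.3682 = 0.0481 eV.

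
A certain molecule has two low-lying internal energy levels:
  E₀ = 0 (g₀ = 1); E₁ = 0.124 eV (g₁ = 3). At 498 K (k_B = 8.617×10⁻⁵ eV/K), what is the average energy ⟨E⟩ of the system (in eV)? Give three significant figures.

0.0177 eV

k_BT = 8.617×10⁻⁵ × 498 K = 0.042913 eV.
Eᵢ/kT = 0, 2.8896.
Z = Σ gᵢe^(−Eᵢ/kT) = 1·e^(−0) + 3·e^(−2.8896) = 1.0000 + 0.16680 = 1.1668.
⟨E⟩ = Σ Eᵢ gᵢe^(−Eᵢ/kT) / Z = (0·1.0000 + 0.124·0.16680) / 1.1668 = 0.0177 eV.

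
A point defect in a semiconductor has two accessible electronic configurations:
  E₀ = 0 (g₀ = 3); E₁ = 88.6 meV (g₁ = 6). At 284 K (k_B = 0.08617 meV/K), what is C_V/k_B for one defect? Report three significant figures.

k_BT = 0.08617 × 284 K = 24.472 meV.
Eᵢ/kT = 0, 3.6205.
Z = Σ gᵢe^(−Eᵢ/kT) = 3·e^(−0) + 6·e^(−3.6205) = 3.0000 + 0.16062 = 3.1606.
⟨E⟩ = 4.5026 meV, ⟨E²⟩ = 398.93 meV².
C_V/k_B = (⟨E²⟩ − ⟨E⟩²)/(kT)² = (398.93 − 20.273)/598.88 = 0.632.

0.632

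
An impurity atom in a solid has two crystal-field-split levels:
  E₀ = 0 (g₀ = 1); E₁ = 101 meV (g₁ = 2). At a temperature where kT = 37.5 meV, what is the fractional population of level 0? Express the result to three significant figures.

Eᵢ/kT = 0, 2.6933.
Z = Σ gᵢe^(−Eᵢ/kT) = 1·e^(−0) + 2·e^(−2.6933) = 1.0000 + 0.13531 = 1.1353.
P₀ = g₀ e^(−E₀/kT) / Z = 1.0000/1.1353 = 0.881.

0.881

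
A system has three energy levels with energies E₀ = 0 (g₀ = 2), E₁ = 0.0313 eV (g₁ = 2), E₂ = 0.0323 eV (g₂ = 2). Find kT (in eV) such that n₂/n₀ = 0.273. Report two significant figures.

0.025 eV

n₂/n₀ = (g₂/g₀) exp[−(E₂−E₀)/kT] = 0.273.
⇒ (E₂−E₀)/kT = ln((2/2)/0.273) = ln(3.663) = 1.298.
kT = 0.0323 eV / 1.298 = 0.025 eV.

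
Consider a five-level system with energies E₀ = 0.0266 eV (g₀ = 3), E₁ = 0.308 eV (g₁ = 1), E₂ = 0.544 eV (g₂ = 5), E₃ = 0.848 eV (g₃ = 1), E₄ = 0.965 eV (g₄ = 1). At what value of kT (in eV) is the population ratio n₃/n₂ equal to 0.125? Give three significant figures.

n₃/n₂ = (g₃/g₂) exp[−(E₃−E₂)/kT] = 0.125.
⇒ (E₃−E₂)/kT = ln((1/5)/0.125) = ln(1.6000) = 0.47000.
kT = 0.304 eV / 0.47000 = 0.647 eV.

0.647 eV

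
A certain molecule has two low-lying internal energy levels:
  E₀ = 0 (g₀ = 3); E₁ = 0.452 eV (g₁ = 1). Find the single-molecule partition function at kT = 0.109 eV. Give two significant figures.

Eᵢ/kT = 0, 4.147.
Z = Σ gᵢe^(−Eᵢ/kT) = 3·e^(−0) + 1·e^(−4.147) = 3.000 + 0.01581 = 3.016.

Z = 3.0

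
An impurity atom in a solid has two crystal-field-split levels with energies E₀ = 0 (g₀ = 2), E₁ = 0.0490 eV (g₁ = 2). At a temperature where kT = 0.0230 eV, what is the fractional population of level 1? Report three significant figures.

0.106

Eᵢ/kT = 0, 2.1304.
Z = Σ gᵢe^(−Eᵢ/kT) = 2·e^(−0) + 2·e^(−2.1304) = 2.0000 + 0.23758 = 2.2376.
P₁ = g₁ e^(−E₁/kT) / Z = 0.23758/2.2376 = 0.106.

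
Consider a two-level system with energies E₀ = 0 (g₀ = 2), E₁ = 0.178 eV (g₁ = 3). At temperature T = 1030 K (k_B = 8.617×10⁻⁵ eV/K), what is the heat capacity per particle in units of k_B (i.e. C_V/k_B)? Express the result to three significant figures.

k_BT = 8.617×10⁻⁵ × 1030 K = 0.088755 eV.
Eᵢ/kT = 0, 2.0055.
Z = Σ gᵢe^(−Eᵢ/kT) = 2·e^(−0) + 3·e^(−2.0055) = 2.0000 + 0.40378 = 2.4038.
⟨E⟩ = 0.029900 eV, ⟨E²⟩ = 0.0053221 eV².
C_V/k_B = (⟨E²⟩ − ⟨E⟩²)/(kT)² = (0.0053221 − 0.00089401)/0.0078775 = 0.562.

0.562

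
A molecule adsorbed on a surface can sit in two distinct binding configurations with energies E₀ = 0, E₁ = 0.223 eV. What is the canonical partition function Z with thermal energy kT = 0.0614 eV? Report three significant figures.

Z = 1.03

Eᵢ/kT = 0, 3.6319.
Z = Σ e^(−Eᵢ/kT) = e^(−0) + e^(−3.6319) = 1.0000 + 0.026466 = 1.0265.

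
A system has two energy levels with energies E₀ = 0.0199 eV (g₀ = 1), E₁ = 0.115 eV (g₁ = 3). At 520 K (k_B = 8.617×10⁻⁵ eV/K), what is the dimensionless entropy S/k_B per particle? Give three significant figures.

k_BT = 8.617×10⁻⁵ × 520 K = 0.044808 eV.
Eᵢ/kT = 0.44412, 2.5665.
Z = Σ gᵢe^(−Eᵢ/kT) = 1·e^(−0.44412) + 3·e^(−2.5665) = 0.64139 + 0.23041 = 0.87180.
⟨E⟩ = Σ EᵢPᵢ = 0.045034 eV.
S/k_B = ln Z + ⟨E⟩/kT = ln(0.87180) + 0.045034/0.044808 = -0.13720 + 1.0050 = 0.868.

0.868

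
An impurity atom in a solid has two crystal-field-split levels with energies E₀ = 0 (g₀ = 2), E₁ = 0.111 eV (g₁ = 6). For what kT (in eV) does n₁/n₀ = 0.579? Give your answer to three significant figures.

0.0675 eV

n₁/n₀ = (g₁/g₀) exp[−(E₁−E₀)/kT] = 0.579.
⇒ (E₁−E₀)/kT = ln((6/2)/0.579) = ln(5.1813) = 1.6451.
kT = 0.111 eV / 1.6451 = 0.0675 eV.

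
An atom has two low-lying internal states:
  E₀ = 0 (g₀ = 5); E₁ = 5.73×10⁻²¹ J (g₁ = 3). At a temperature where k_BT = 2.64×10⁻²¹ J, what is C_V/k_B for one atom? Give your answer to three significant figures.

Eᵢ/kT = 0, 2.1705.
Z = Σ gᵢe^(−Eᵢ/kT) = 5·e^(−0) + 3·e^(−2.1705) = 5.0000 + 0.34236 = 5.3424.
⟨E⟩ = 0.36720, ⟨E²⟩ = 2.1040.
C_V/k_B = (⟨E²⟩ − ⟨E⟩²)/(kT)² = (2.1040 − 0.13484)/6.9696 = 0.283.

0.283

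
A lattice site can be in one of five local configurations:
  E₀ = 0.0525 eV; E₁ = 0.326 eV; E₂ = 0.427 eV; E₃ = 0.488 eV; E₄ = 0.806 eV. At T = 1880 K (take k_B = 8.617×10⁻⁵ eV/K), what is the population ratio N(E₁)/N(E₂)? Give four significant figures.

k_BT = 8.617×10⁻⁵ × 1880 K = 0.162000 eV.
n₁/n₂ = exp[−(E₁−E₂)/kT] = exp(−(-0.101 eV)/(0.162000 eV)) = exp(0.623457) = 1.865.

1.865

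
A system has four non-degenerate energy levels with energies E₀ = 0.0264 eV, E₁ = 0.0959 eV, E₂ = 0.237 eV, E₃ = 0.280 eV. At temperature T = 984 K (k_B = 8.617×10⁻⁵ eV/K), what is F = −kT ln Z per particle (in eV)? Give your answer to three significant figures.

-0.0121 eV

k_BT = 8.617×10⁻⁵ × 984 K = 0.084791 eV.
Eᵢ/kT = 0.31135, 1.1310, 2.7951, 3.3022.
Z = Σ e^(−Eᵢ/kT) = e^(−0.31135) + e^(−1.1310) + e^(−2.7951) + e^(−3.3022) = 0.73246 + 0.32271 + 0.061109 + 0.036802 = 1.1531.
F = −kT ln Z = −0.084791 × ln(1.1531) = −0.084791 × 0.14245 = -0.0121 eV.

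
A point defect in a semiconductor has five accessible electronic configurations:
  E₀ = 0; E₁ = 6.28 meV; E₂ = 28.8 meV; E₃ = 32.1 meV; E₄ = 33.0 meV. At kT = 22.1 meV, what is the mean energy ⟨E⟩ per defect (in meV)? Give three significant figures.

11.1 meV

Eᵢ/kT = 0, 0.28416, 1.3032, 1.4525, 1.4932.
Z = Σ e^(−Eᵢ/kT) = e^(−0) + e^(−0.28416) + e^(−1.3032) + e^(−1.4525) + e^(−1.4932) = 1.0000 + 0.75265 + 0.27166 + 0.23398 + 0.22465 = 2.4829.
⟨E⟩ = Σ Eᵢ e^(−Eᵢ/kT) / Z = (0·1.0000 + 6.28·0.75265 + 28.8·0.27166 + 32.1·0.23398 + 33.0·0.22465) / 2.4829 = 11.1 meV.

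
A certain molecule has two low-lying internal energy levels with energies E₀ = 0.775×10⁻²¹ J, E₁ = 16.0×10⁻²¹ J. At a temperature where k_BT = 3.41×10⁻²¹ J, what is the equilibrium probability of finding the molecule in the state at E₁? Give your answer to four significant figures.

Eᵢ/kT = 0.227273, 4.69208.
Z = Σ e^(−Eᵢ/kT) = e^(−0.227273) + e^(−4.69208) = 0.796703 + 0.00916760 = 0.805871.
P₁ = e^(−E₁/kT) / Z = 0.00916760/0.805871 = 0.01138.

0.01138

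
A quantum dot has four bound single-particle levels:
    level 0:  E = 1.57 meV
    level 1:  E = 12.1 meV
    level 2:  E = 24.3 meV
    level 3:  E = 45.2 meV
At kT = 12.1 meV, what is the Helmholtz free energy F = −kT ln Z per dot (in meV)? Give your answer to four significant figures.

-4.108 meV

Eᵢ/kT = 0.129752, 1.00000, 2.00826, 3.73554.
Z = Σ e^(−Eᵢ/kT) = e^(−0.129752) + e^(−1.00000) + e^(−2.00826) + e^(−3.73554) = 0.878313 + 0.367879 + 0.134222 + 0.0238603 = 1.40427.
F = −kT ln Z = −12.1 × ln(1.40427) = −12.1 × 0.339518 = -4.108 meV.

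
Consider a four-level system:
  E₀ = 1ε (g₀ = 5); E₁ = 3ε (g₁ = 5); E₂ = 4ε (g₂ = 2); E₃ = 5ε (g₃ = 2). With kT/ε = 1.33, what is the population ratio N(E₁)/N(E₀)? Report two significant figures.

0.22

n₁/n₀ = (g₁/g₀) exp[−(E₁−E₀)/kT] = (5/5) × exp(−(2ε)/(1.33ε)) = (5/5) × exp(-1.504) = 0.22.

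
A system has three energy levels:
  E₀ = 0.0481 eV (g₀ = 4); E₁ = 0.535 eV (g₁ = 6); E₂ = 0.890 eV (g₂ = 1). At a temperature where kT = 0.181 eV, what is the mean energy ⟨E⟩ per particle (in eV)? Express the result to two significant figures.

Eᵢ/kT = 0.2657, 2.956, 4.917.
Z = Σ gᵢe^(−Eᵢ/kT) = 4·e^(−0.2657) + 6·e^(−2.956) + 1·e^(−4.917) = 3.067 + 0.3122 + 0.007321 = 3.387.
⟨E⟩ = Σ Eᵢ gᵢe^(−Eᵢ/kT) / Z = (0.0481·3.067 + 0.535·0.3122 + 0.890·0.007321) / 3.387 = 0.095 eV.

0.095 eV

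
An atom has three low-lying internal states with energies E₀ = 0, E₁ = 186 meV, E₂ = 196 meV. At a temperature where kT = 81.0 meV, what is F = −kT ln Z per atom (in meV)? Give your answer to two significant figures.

Eᵢ/kT = 0, 2.296, 2.420.
Z = Σ e^(−Eᵢ/kT) = e^(−0) + e^(−2.296) + e^(−2.420) = 1.000 + 0.1007 + 0.08892 = 1.190.
F = −kT ln Z = −81.0 × ln(1.190) = −81.0 × 0.1740 = -14 meV.

-14 meV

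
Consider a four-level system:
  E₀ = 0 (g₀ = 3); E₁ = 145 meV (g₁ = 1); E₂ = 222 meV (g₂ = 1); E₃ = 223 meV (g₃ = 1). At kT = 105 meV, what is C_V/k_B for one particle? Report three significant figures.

0.386

Eᵢ/kT = 0, 1.3810, 2.1143, 2.1238.
Z = Σ gᵢe^(−Eᵢ/kT) = 3·e^(−0) + 1·e^(−1.3810) + 1·e^(−2.1143) + 1·e^(−2.1238) = 3.0000 + 0.25133 + 0.12072 + 0.11958 = 3.4916.
⟨E⟩ = 25.750 meV, ⟨E²⟩ = 4920.5 meV².
C_V/k_B = (⟨E²⟩ − ⟨E⟩²)/(kT)² = (4920.5 − 663.06)/11025 = 0.386.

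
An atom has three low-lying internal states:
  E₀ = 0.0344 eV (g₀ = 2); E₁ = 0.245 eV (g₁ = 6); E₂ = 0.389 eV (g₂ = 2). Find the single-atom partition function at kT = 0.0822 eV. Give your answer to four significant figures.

Z = 1.638

Eᵢ/kT = 0.418491, 2.98054, 4.73236.
Z = Σ gᵢe^(−Eᵢ/kT) = 2·e^(−0.418491) + 6·e^(−2.98054) + 2·e^(−4.73236) = 1.31608 + 0.304592 + 0.0176113 = 1.63828.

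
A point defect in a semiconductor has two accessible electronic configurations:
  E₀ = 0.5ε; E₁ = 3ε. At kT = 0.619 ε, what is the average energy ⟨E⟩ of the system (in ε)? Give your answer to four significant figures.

0.5433 ε

Eᵢ/kT = 0.807754, 4.84653.
Z = Σ e^(−Eᵢ/kT) = e^(−0.807754) + e^(−4.84653) = 0.445858 + 0.00785559 = 0.453714.
⟨E⟩ = Σ Eᵢ e^(−Eᵢ/kT) / Z = (0.5·0.445858 + 3·0.00785559) / 0.453714 = 0.5433 ε.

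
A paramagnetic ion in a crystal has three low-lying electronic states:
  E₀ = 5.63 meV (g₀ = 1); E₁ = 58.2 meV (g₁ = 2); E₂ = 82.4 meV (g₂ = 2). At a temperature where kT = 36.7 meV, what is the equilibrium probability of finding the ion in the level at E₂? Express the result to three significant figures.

Eᵢ/kT = 0.15341, 1.5858, 2.2452.
Z = Σ gᵢe^(−Eᵢ/kT) = 1·e^(−0.15341) + 2·e^(−1.5858) + 2·e^(−2.2452) = 0.85778 + 0.40957 + 0.21181 = 1.4792.
P₂ = g₂ e^(−E₂/kT) / Z = 0.21181/1.4792 = 0.143.

0.143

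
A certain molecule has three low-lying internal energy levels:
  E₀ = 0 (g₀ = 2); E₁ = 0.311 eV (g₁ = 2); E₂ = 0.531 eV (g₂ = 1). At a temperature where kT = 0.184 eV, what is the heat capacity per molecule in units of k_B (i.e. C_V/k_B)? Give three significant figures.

0.522

Eᵢ/kT = 0, 1.6902, 2.8859.
Z = Σ gᵢe^(−Eᵢ/kT) = 2·e^(−0) + 2·e^(−1.6902) + 1·e^(−2.8859) = 2.0000 + 0.36897 + 0.055805 = 2.4248.
⟨E⟩ = 0.059544 eV, ⟨E²⟩ = 0.021207 eV².
C_V/k_B = (⟨E²⟩ − ⟨E⟩²)/(kT)² = (0.021207 − 0.0035455)/0.033856 = 0.522.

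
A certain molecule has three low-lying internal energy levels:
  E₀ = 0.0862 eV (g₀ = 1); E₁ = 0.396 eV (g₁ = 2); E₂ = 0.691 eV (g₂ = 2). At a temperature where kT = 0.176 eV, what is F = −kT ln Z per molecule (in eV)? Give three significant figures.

0.0259 eV

Eᵢ/kT = 0.48977, 2.2500, 3.9261.
Z = Σ gᵢe^(−Eᵢ/kT) = 1·e^(−0.48977) + 2·e^(−2.2500) + 2·e^(−3.9261) = 0.61277 + 0.21080 + 0.039441 = 0.86301.
F = −kT ln Z = −0.176 × ln(0.86301) = −0.176 × -0.14733 = 0.0259 eV.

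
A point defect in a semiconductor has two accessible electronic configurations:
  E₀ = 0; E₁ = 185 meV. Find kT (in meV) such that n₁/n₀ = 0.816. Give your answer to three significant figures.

910 meV

n₁/n₀ = exp[−(E₁−E₀)/kT] = 0.816.
⇒ (E₁−E₀)/kT = ln(1/0.816) = ln(1.2255) = 0.20335.
kT = 185 meV / 0.20335 = 910 meV.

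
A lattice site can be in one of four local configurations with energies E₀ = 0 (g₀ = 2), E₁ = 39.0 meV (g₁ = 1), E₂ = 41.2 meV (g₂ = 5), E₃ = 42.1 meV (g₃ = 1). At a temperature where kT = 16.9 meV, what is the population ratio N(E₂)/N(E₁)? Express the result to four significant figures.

n₂/n₁ = (g₂/g₁) exp[−(E₂−E₁)/kT] = (5/1) × exp(−(2.2 meV)/(16.9 meV)) = (5/1) × exp(-0.130178) = 4.390.

4.390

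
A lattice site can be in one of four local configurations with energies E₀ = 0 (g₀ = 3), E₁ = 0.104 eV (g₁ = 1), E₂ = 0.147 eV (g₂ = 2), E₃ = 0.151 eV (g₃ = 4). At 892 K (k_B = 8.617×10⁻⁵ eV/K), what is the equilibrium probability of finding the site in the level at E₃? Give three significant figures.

k_BT = 8.617×10⁻⁵ × 892 K = 0.076864 eV.
Eᵢ/kT = 0, 1.3530, 1.9125, 1.9645.
Z = Σ gᵢe^(−Eᵢ/kT) = 3·e^(−0) + 1·e^(−1.3530) + 2·e^(−1.9125) + 4·e^(−1.9645) = 3.0000 + 0.25846 + 0.29542 + 0.56090 = 4.1148.
P₃ = g₃ e^(−E₃/kT) / Z = 0.56090/4.1148 = 0.136.

0.136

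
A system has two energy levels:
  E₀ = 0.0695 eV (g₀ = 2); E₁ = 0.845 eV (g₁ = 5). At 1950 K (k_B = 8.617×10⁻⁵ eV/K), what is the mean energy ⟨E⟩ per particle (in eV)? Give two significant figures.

0.088 eV

k_BT = 8.617×10⁻⁵ × 1950 K = 0.1680 eV.
Eᵢ/kT = 0.4137, 5.030.
Z = Σ gᵢe^(−Eᵢ/kT) = 2·e^(−0.4137) + 5·e^(−5.030) = 1.322 + 0.03269 = 1.355.
⟨E⟩ = Σ Eᵢ gᵢe^(−Eᵢ/kT) / Z = (0.0695·1.322 + 0.845·0.03269) / 1.355 = 0.088 eV.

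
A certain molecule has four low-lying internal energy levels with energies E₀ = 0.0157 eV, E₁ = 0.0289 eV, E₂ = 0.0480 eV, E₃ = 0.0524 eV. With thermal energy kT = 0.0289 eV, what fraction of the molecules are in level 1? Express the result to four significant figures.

0.2826

Eᵢ/kT = 0.543253, 1.00000, 1.66090, 1.81315.
Z = Σ e^(−Eᵢ/kT) = e^(−0.543253) + e^(−1.00000) + e^(−1.66090) + e^(−1.81315) = 0.580856 + 0.367879 + 0.189968 + 0.163139 = 1.30184.
P₁ = e^(−E₁/kT) / Z = 0.367879/1.30184 = 0.2826.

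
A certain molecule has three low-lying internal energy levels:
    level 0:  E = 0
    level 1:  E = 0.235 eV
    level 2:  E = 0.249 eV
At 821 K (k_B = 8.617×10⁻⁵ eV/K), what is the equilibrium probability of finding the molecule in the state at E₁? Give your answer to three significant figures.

k_BT = 8.617×10⁻⁵ × 821 K = 0.070746 eV.
Eᵢ/kT = 0, 3.3217, 3.5196.
Z = Σ e^(−Eᵢ/kT) = e^(−0) + e^(−3.3217) + e^(−3.5196) = 1.0000 + 0.036091 + 0.029611 = 1.0657.
P₁ = e^(−E₁/kT) / Z = 0.036091/1.0657 = 0.0339.

0.0339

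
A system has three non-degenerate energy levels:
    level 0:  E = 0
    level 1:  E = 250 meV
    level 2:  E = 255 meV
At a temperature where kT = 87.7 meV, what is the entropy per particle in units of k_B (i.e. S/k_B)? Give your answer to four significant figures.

0.3974

Eᵢ/kT = 0, 2.85063, 2.90764.
Z = Σ e^(−Eᵢ/kT) = e^(−0) + e^(−2.85063) + e^(−2.90764) = 1.00000 + 0.0578079 + 0.0546044 = 1.11241.
⟨E⟩ = Σ EᵢPᵢ = 25.5087 meV.
S/k_B = ln Z + ⟨E⟩/kT = ln(1.11241) + 25.5087/87.7 = 0.106529 + 0.290863 = 0.3974.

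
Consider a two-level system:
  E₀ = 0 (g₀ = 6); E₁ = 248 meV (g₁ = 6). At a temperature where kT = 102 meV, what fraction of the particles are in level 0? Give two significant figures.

0.92

Eᵢ/kT = 0, 2.431.
Z = Σ gᵢe^(−Eᵢ/kT) = 6·e^(−0) + 6·e^(−2.431) = 6.000 + 0.5277 = 6.528.
P₀ = g₀ e^(−E₀/kT) / Z = 6.000/6.528 = 0.92.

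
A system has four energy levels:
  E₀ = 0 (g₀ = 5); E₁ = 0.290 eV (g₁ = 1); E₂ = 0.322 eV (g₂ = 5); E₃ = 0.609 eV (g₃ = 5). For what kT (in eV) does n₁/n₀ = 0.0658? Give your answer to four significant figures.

n₁/n₀ = (g₁/g₀) exp[−(E₁−E₀)/kT] = 0.0658.
⇒ (E₁−E₀)/kT = ln((1/5)/0.0658) = ln(3.03951) = 1.11170.
kT = 0.290 eV / 1.11170 = 0.2609 eV.

0.2609 eV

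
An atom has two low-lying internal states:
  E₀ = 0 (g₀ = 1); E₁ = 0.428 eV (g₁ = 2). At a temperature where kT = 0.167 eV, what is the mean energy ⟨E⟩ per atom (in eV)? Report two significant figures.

0.057 eV

Eᵢ/kT = 0, 2.563.
Z = Σ gᵢe^(−Eᵢ/kT) = 1·e^(−0) + 2·e^(−2.563) = 1.000 + 0.1541 = 1.154.
⟨E⟩ = Σ Eᵢ gᵢe^(−Eᵢ/kT) / Z = (0·1.000 + 0.428·0.1541) / 1.154 = 0.057 eV.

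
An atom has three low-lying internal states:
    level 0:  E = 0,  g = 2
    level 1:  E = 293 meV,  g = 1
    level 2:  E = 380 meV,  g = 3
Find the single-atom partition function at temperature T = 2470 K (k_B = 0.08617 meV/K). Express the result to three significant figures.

Z = 2.76

k_BT = 0.08617 × 2470 K = 212.84 meV.
Eᵢ/kT = 0, 1.3766, 1.7854.
Z = Σ gᵢe^(−Eᵢ/kT) = 2·e^(−0) + 1·e^(−1.3766) + 3·e^(−1.7854) = 2.0000 + 0.25244 + 0.50319 = 2.7556.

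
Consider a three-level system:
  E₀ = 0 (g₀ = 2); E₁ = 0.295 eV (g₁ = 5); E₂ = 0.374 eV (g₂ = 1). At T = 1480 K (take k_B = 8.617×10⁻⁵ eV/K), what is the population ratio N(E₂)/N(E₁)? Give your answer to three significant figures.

k_BT = 8.617×10⁻⁵ × 1480 K = 0.12753 eV.
n₂/n₁ = (g₂/g₁) exp[−(E₂−E₁)/kT] = (1/5) × exp(−(0.079 eV)/(0.12753 eV)) = (1/5) × exp(-0.61946) = 0.108.

0.108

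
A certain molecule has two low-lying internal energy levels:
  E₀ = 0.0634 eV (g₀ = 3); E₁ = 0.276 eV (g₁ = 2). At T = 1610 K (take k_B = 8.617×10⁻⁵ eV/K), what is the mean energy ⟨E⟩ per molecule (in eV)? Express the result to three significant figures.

0.0902 eV

k_BT = 8.617×10⁻⁵ × 1610 K = 0.13873 eV.
Eᵢ/kT = 0.45700, 1.9895.
Z = Σ gᵢe^(−Eᵢ/kT) = 3·e^(−0.45700) + 2·e^(−1.9895) = 1.8995 + 0.27353 = 2.1730.
⟨E⟩ = Σ Eᵢ gᵢe^(−Eᵢ/kT) / Z = (0.0634·1.8995 + 0.276·0.27353) / 2.1730 = 0.0902 eV.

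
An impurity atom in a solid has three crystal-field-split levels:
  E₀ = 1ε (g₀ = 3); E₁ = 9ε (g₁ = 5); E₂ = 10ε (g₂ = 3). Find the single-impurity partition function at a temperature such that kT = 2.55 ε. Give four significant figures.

Z = 2.233

Eᵢ/kT = 0.392157, 3.52941, 3.92157.
Z = Σ gᵢe^(−Eᵢ/kT) = 3·e^(−0.392157) + 5·e^(−3.52941) + 3·e^(−3.92157) = 2.02679 + 0.146611 + 0.0594299 = 2.23283.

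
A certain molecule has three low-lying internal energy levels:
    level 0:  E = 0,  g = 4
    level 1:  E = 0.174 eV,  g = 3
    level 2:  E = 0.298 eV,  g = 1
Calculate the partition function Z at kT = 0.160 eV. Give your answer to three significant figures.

Eᵢ/kT = 0, 1.0875, 1.8625.
Z = Σ gᵢe^(−Eᵢ/kT) = 4·e^(−0) + 3·e^(−1.0875) + 1·e^(−1.8625) = 4.0000 + 1.0112 + 0.15528 = 5.1665.

Z = 5.17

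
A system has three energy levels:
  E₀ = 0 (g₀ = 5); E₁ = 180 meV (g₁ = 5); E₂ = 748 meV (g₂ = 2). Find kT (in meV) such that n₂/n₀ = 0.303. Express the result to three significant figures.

n₂/n₀ = (g₂/g₀) exp[−(E₂−E₀)/kT] = 0.303.
⇒ (E₂−E₀)/kT = ln((2/5)/0.303) = ln(1.3201) = 0.27771.
kT = 748 meV / 0.27771 = 2690 meV.

2690 meV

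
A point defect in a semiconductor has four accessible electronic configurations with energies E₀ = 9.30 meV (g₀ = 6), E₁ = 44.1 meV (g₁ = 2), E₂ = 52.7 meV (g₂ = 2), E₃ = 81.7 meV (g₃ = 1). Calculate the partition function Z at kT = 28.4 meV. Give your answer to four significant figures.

Z = 5.117

Eᵢ/kT = 0.327465, 1.55282, 1.85563, 2.87676.
Z = Σ gᵢe^(−Eᵢ/kT) = 6·e^(−0.327465) + 2·e^(−1.55282) + 2·e^(−1.85563) + 1·e^(−2.87676) = 4.32449 + 0.423301 + 0.312709 + 0.0563169 = 5.11682.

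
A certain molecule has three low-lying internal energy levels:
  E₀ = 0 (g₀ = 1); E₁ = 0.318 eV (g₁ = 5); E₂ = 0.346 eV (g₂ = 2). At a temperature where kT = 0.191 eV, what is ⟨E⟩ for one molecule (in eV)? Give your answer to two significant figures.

Eᵢ/kT = 0, 1.665, 1.812.
Z = Σ gᵢe^(−Eᵢ/kT) = 1·e^(−0) + 5·e^(−1.665) + 2·e^(−1.812) = 1.000 + 0.9460 + 0.3267 = 2.273.
⟨E⟩ = Σ Eᵢ gᵢe^(−Eᵢ/kT) / Z = (0·1.000 + 0.318·0.9460 + 0.346·0.3267) / 2.273 = 0.18 eV.

0.18 eV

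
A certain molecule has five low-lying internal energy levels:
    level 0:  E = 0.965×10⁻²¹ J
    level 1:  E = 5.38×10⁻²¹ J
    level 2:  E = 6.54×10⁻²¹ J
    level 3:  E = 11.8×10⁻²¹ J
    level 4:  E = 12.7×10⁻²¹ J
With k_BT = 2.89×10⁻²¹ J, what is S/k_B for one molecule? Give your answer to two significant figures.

0.89

Eᵢ/kT = 0.3339, 1.862, 2.263, 4.083, 4.394.
Z = Σ e^(−Eᵢ/kT) = e^(−0.3339) + e^(−1.862) + e^(−2.263) + e^(−4.083) + e^(−4.394) = 0.7161 + 0.1554 + 0.1040 + 0.01686 + 0.01235 = 1.005.
⟨E⟩ = Σ EᵢPᵢ = 2.550 ×10⁻²¹ J.
S/k_B = ln Z + ⟨E⟩/kT = ln(1.005) + 2.550/2.89 = 0.004988 + 0.8824 = 0.89.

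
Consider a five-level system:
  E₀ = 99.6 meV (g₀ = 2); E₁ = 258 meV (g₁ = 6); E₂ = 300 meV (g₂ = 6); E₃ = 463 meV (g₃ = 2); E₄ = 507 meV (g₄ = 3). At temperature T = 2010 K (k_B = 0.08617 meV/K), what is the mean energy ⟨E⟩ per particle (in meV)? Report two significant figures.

240 meV

k_BT = 0.08617 × 2010 K = 173.2 meV.
Eᵢ/kT = 0.5751, 1.490, 1.732, 2.673, 2.927.
Z = Σ gᵢe^(−Eᵢ/kT) = 2·e^(−0.5751) + 6·e^(−1.490) + 6·e^(−1.732) + 2·e^(−2.673) + 3·e^(−2.927) = 1.125 + 1.352 + 1.062 + 0.1381 + 0.1607 = 3.838.
⟨E⟩ = Σ Eᵢ gᵢe^(−Eᵢ/kT) / Z = (99.6·1.125 + 258·1.352 + 300·1.062 + 463·0.1381 + 507·0.1607) / 3.838 = 240 meV.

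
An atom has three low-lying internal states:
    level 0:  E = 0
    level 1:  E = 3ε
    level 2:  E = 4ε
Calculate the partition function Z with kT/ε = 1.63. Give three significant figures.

Z = 1.24

Eᵢ/kT = 0, 1.8405, 2.4540.
Z = Σ e^(−Eᵢ/kT) = e^(−0) + e^(−1.8405) + e^(−2.4540) = 1.0000 + 0.15874 + 0.085949 = 1.2447.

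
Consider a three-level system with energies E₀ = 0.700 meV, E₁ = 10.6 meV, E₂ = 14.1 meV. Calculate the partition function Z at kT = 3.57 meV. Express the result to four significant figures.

Z = 0.8926

Eᵢ/kT = 0.196078, 2.96919, 3.94958.
Z = Σ e^(−Eᵢ/kT) = e^(−0.196078) + e^(−2.96919) + e^(−3.94958) = 0.821948 + 0.0513449 + 0.0192628 = 0.892556.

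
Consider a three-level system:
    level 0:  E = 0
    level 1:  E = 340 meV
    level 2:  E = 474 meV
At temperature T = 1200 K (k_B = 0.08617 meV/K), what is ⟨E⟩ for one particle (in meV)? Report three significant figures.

16.7 meV

k_BT = 0.08617 × 1200 K = 103.40 meV.
Eᵢ/kT = 0, 3.2882, 4.5841.
Z = Σ e^(−Eᵢ/kT) = e^(−0) + e^(−3.2882) + e^(−4.5841) = 1.0000 + 0.037321 + 0.010213 = 1.0475.
⟨E⟩ = Σ Eᵢ e^(−Eᵢ/kT) / Z = (0·1.0000 + 340·0.037321 + 474·0.010213) / 1.0475 = 16.7 meV.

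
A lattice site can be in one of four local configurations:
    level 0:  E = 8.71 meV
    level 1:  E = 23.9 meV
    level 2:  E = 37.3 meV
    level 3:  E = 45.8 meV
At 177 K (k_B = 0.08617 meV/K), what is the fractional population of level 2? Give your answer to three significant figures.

0.0953

k_BT = 0.08617 × 177 K = 15.252 meV.
Eᵢ/kT = 0.57107, 1.5670, 2.4456, 3.0029.
Z = Σ e^(−Eᵢ/kT) = e^(−0.57107) + e^(−1.5670) + e^(−2.4456) + e^(−3.0029) = 0.56492 + 0.20867 + 0.086674 + 0.049643 = 0.90991.
P₂ = e^(−E₂/kT) / Z = 0.086674/0.90991 = 0.0953.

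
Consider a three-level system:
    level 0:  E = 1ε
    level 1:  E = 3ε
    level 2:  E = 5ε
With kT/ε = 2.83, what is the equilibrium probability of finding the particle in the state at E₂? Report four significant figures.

0.1401

Eᵢ/kT = 0.353357, 1.06007, 1.76678.
Z = Σ e^(−Eᵢ/kT) = e^(−0.353357) + e^(−1.06007) + e^(−1.76678) = 0.702326 + 0.346432 + 0.170882 = 1.21964.
P₂ = e^(−E₂/kT) / Z = 0.170882/1.21964 = 0.1401.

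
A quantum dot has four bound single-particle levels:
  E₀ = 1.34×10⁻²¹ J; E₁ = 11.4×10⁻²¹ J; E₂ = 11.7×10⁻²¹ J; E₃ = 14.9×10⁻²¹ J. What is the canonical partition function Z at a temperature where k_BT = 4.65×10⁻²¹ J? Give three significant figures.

Eᵢ/kT = 0.28817, 2.4516, 2.5161, 3.2043.
Z = Σ e^(−Eᵢ/kT) = e^(−0.28817) + e^(−2.4516) + e^(−2.5161) + e^(−3.2043) = 0.74963 + 0.086156 + 0.080774 + 0.040587 = 0.95715.

Z = 0.957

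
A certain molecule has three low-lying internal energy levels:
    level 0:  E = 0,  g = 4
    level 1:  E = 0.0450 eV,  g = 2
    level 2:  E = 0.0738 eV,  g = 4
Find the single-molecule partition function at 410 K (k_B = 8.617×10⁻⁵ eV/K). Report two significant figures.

Z = 5.1

k_BT = 8.617×10⁻⁵ × 410 K = 0.03533 eV.
Eᵢ/kT = 0, 1.274, 2.089.
Z = Σ gᵢe^(−Eᵢ/kT) = 4·e^(−0) + 2·e^(−1.274) + 4·e^(−2.089) = 4.000 + 0.5594 + 0.4952 = 5.055.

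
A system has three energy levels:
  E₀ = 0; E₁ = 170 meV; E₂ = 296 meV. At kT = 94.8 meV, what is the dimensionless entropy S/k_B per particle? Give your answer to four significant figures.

Eᵢ/kT = 0, 1.79325, 3.12236.
Z = Σ e^(−Eᵢ/kT) = e^(−0) + e^(−1.79325) + e^(−3.12236) = 1.00000 + 0.166418 + 0.0440531 = 1.21047.
⟨E⟩ = Σ EᵢPᵢ = 34.1444 meV.
S/k_B = ln Z + ⟨E⟩/kT = ln(1.21047) + 34.1444/94.8 = 0.191009 + 0.360173 = 0.5512.

0.5512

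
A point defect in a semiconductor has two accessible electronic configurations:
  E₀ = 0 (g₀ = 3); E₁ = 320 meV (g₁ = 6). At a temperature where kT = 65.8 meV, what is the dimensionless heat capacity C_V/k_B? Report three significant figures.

0.354

Eᵢ/kT = 0, 4.8632.
Z = Σ gᵢe^(−Eᵢ/kT) = 3·e^(−0) + 6·e^(−4.8632) = 3.0000 + 0.046354 = 3.0464.
⟨E⟩ = 4.8691 meV, ⟨E²⟩ = 1558.1 meV².
C_V/k_B = (⟨E²⟩ − ⟨E⟩²)/(kT)² = (1558.1 − 23.708)/4329.6 = 0.354.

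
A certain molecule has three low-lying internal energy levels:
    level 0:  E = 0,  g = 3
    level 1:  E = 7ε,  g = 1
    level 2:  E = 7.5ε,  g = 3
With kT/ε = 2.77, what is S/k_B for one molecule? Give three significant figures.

Eᵢ/kT = 0, 2.5271, 2.7076.
Z = Σ gᵢe^(−Eᵢ/kT) = 3·e^(−0) + 1·e^(−2.5271) + 3·e^(−2.7076) = 3.0000 + 0.079890 + 0.20009 = 3.2800.
⟨E⟩ = Σ EᵢPᵢ = 0.62802 ε.
S/k_B = ln Z + ⟨E⟩/kT = ln(3.2800) + 0.62802/2.77 = 1.1878 + 0.22672 = 1.41.

1.41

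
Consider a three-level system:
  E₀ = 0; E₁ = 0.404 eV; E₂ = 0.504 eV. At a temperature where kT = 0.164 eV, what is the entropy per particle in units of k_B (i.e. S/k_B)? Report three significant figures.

Eᵢ/kT = 0, 2.4634, 3.0732.
Z = Σ e^(−Eᵢ/kT) = e^(−0) + e^(−2.4634) + e^(−3.0732) = 1.0000 + 0.085145 + 0.046273 = 1.1314.
⟨E⟩ = Σ EᵢPᵢ = 0.051017 eV.
S/k_B = ln Z + ⟨E⟩/kT = ln(1.1314) + 0.051017/0.164 = 0.12346 + 0.31108 = 0.435.

0.435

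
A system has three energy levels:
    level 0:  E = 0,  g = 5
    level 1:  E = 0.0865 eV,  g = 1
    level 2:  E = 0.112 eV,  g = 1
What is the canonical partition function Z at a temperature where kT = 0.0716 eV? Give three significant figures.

Z = 5.51

Eᵢ/kT = 0, 1.2081, 1.5642.
Z = Σ gᵢe^(−Eᵢ/kT) = 5·e^(−0) + 1·e^(−1.2081) + 1·e^(−1.5642) = 5.0000 + 0.29876 + 0.20926 = 5.5080.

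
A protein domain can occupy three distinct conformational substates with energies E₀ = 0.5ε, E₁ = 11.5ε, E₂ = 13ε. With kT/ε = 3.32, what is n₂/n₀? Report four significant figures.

0.02317

n₂/n₀ = exp[−(E₂−E₀)/kT] = exp(−(12.5ε)/(3.32ε)) = exp(-3.76506) = 0.02317.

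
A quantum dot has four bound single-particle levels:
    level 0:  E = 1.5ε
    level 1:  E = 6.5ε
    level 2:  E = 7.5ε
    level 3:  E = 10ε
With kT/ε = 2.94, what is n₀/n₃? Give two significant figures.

n₀/n₃ = exp[−(E₀−E₃)/kT] = exp(−(-8.5ε)/(2.94ε)) = exp(2.891) = 18.

18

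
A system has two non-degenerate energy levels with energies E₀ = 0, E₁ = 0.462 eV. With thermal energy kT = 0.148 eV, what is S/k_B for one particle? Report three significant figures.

0.175

Eᵢ/kT = 0, 3.1216.
Z = Σ e^(−Eᵢ/kT) = e^(−0) + e^(−3.1216) = 1.0000 + 0.044087 = 1.0441.
⟨E⟩ = Σ EᵢPᵢ = 0.019508 eV.
S/k_B = ln Z + ⟨E⟩/kT = ln(1.0441) + 0.019508/0.148 = 0.043155 + 0.13181 = 0.175.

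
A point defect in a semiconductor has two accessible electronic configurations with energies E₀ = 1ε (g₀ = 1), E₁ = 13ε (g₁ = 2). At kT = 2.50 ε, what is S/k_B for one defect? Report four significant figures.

Eᵢ/kT = 0.400000, 5.20000.
Z = Σ gᵢe^(−Eᵢ/kT) = 1·e^(−0.400000) + 2·e^(−5.20000) = 0.670320 + 0.0110331 = 0.681353.
⟨E⟩ = Σ EᵢPᵢ = 1.19432 ε.
S/k_B = ln Z + ⟨E⟩/kT = ln(0.681353) + 1.19432/2.50 = -0.383675 + 0.477728 = 0.09405.

0.09405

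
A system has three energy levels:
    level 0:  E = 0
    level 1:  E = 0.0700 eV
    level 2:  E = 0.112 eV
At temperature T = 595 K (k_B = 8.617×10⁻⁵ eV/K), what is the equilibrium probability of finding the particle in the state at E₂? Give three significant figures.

k_BT = 8.617×10⁻⁵ × 595 K = 0.051271 eV.
Eᵢ/kT = 0, 1.3653, 2.1845.
Z = Σ e^(−Eᵢ/kT) = e^(−0) + e^(−1.3653) + e^(−2.1845) = 1.0000 + 0.25530 + 0.11253 = 1.3678.
P₂ = e^(−E₂/kT) / Z = 0.11253/1.3678 = 0.0823.

0.0823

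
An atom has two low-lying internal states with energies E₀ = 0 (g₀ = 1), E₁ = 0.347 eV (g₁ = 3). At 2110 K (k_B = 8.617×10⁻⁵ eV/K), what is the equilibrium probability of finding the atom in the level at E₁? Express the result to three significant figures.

0.308

k_BT = 8.617×10⁻⁵ × 2110 K = 0.18182 eV.
Eᵢ/kT = 0, 1.9085.
Z = Σ gᵢe^(−Eᵢ/kT) = 1·e^(−0) + 3·e^(−1.9085) = 1.0000 + 0.44491 = 1.4449.
P₁ = g₁ e^(−E₁/kT) / Z = 0.44491/1.4449 = 0.308.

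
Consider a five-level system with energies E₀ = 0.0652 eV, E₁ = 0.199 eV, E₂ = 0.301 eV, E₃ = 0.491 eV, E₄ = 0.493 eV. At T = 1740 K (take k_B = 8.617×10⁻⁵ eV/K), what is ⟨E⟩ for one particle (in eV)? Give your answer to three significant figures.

k_BT = 8.617×10⁻⁵ × 1740 K = 0.14994 eV.
Eᵢ/kT = 0.43484, 1.3272, 2.0075, 3.2746, 3.2880.
Z = Σ e^(−Eᵢ/kT) = e^(−0.43484) + e^(−1.3272) + e^(−2.0075) + e^(−3.2746) + e^(−3.2880) = 0.64737 + 0.26522 + 0.13432 + 0.037832 + 0.037328 = 1.1221.
⟨E⟩ = Σ Eᵢ e^(−Eᵢ/kT) / Z = (0.0652·0.64737 + 0.199·0.26522 + 0.301·0.13432 + 0.491·0.037832 + 0.493·0.037328) / 1.1221 = 0.154 eV.

0.154 eV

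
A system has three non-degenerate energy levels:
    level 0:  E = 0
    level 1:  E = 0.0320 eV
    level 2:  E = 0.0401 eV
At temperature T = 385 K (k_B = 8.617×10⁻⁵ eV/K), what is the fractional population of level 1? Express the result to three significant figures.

0.227

k_BT = 8.617×10⁻⁵ × 385 K = 0.033175 eV.
Eᵢ/kT = 0, 0.96458, 1.2087.
Z = Σ e^(−Eᵢ/kT) = e^(−0) + e^(−0.96458) + e^(−1.2087) = 1.0000 + 0.38114 + 0.29859 = 1.6797.
P₁ = e^(−E₁/kT) / Z = 0.38114/1.6797 = 0.227.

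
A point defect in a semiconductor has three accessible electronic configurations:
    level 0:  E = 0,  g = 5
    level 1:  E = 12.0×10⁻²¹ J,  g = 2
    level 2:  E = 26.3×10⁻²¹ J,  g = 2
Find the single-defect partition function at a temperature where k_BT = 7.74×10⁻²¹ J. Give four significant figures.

Z = 5.491

Eᵢ/kT = 0, 1.55039, 3.39793.
Z = Σ gᵢe^(−Eᵢ/kT) = 5·e^(−0) + 2·e^(−1.55039) + 2·e^(−3.39793) = 5.00000 + 0.424330 + 0.0668848 = 5.49121.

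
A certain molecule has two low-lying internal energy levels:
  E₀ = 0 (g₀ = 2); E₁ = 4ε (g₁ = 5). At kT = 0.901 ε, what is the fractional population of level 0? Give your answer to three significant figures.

Eᵢ/kT = 0, 4.4395.
Z = Σ gᵢe^(−Eᵢ/kT) = 2·e^(−0) + 5·e^(−4.4395) = 2.0000 + 0.059009 = 2.0590.
P₀ = g₀ e^(−E₀/kT) / Z = 2.0000/2.0590 = 0.971.

0.971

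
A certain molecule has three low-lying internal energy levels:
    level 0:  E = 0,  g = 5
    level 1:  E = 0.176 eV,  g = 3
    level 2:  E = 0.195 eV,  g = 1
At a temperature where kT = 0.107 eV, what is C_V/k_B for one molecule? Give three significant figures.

0.319

Eᵢ/kT = 0, 1.6449, 1.8224.
Z = Σ gᵢe^(−Eᵢ/kT) = 5·e^(−0) + 3·e^(−1.6449) + 1·e^(−1.8224) = 5.0000 + 0.57910 + 0.16164 = 5.7407.
⟨E⟩ = 0.023245 eV, ⟨E²⟩ = 0.0041954 eV².
C_V/k_B = (⟨E²⟩ − ⟨E⟩²)/(kT)² = (0.0041954 − 0.00054033)/0.011449 = 0.319.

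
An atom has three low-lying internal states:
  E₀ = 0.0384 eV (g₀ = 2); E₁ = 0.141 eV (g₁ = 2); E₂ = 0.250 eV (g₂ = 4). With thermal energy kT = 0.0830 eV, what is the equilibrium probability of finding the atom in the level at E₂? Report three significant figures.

0.108

Eᵢ/kT = 0.46265, 1.6988, 3.0120.
Z = Σ gᵢe^(−Eᵢ/kT) = 2·e^(−0.46265) + 2·e^(−1.6988) + 4·e^(−3.0120) = 1.2592 + 0.36581 + 0.19677 = 1.8218.
P₂ = g₂ e^(−E₂/kT) / Z = 0.19677/1.8218 = 0.108.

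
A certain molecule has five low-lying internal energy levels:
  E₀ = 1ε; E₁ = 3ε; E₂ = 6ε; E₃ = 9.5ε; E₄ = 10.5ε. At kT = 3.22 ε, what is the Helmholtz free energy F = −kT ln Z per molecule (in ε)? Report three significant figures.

Eᵢ/kT = 0.31056, 0.93168, 1.8634, 2.9503, 3.2609.
Z = Σ e^(−Eᵢ/kT) = e^(−0.31056) + e^(−0.93168) + e^(−1.8634) + e^(−2.9503) + e^(−3.2609) = 0.73304 + 0.39389 + 0.15514 + 0.052324 + 0.038354 = 1.3727.
F = −kT ln Z = −3.22 × ln(1.3727) = −3.22 × 0.31678 = -1.02 ε.

-1.02 ε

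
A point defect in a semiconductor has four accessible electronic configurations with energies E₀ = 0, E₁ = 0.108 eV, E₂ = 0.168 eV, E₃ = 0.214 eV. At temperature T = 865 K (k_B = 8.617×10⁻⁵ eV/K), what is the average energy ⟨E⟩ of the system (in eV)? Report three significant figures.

0.0395 eV

k_BT = 8.617×10⁻⁵ × 865 K = 0.074537 eV.
Eᵢ/kT = 0, 1.4489, 2.2539, 2.8711.
Z = Σ e^(−Eᵢ/kT) = e^(−0) + e^(−1.4489) + e^(−2.2539) + e^(−2.8711) = 1.0000 + 0.23483 + 0.10499 + 0.056637 = 1.3965.
⟨E⟩ = Σ Eᵢ e^(−Eᵢ/kT) / Z = (0·1.0000 + 0.108·0.23483 + 0.168·0.10499 + 0.214·0.056637) / 1.3965 = 0.0395 eV.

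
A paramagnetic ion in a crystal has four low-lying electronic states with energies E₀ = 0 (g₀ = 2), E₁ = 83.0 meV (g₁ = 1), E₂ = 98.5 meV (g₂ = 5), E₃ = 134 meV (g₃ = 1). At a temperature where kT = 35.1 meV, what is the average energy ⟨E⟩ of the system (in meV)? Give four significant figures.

16.75 meV

Eᵢ/kT = 0, 2.36467, 2.80627, 3.81766.
Z = Σ gᵢe^(−Eᵢ/kT) = 2·e^(−0) + 1·e^(−2.36467) + 5·e^(−2.80627) + 1·e^(−3.81766) = 2.00000 + 0.0939803 + 0.302150 + 0.0219792 = 2.41811.
⟨E⟩ = Σ Eᵢ gᵢe^(−Eᵢ/kT) / Z = (0·2.00000 + 83.0·0.0939803 + 98.5·0.302150 + 134·0.0219792) / 2.41811 = 16.75 meV.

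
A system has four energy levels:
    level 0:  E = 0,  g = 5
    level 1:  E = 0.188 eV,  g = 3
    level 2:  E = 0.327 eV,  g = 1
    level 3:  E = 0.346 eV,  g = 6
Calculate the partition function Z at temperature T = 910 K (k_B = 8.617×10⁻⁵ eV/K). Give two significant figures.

Z = 5.4

k_BT = 8.617×10⁻⁵ × 910 K = 0.07841 eV.
Eᵢ/kT = 0, 2.398, 4.170, 4.413.
Z = Σ gᵢe^(−Eᵢ/kT) = 5·e^(−0) + 3·e^(−2.398) + 1·e^(−4.170) + 6·e^(−4.413) = 5.000 + 0.2727 + 0.01545 + 0.07271 = 5.361.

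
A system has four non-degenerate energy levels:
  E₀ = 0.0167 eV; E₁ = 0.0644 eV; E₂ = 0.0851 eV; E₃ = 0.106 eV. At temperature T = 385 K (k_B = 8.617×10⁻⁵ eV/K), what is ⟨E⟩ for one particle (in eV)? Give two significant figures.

k_BT = 8.617×10⁻⁵ × 385 K = 0.03318 eV.
Eᵢ/kT = 0.5033, 1.941, 2.565, 3.195.
Z = Σ e^(−Eᵢ/kT) = e^(−0.5033) + e^(−1.941) + e^(−2.565) + e^(−3.195) = 0.6045 + 0.1436 + 0.07692 + 0.04097 = 0.8660.
⟨E⟩ = Σ Eᵢ e^(−Eᵢ/kT) / Z = (0.0167·0.6045 + 0.0644·0.1436 + 0.0851·0.07692 + 0.106·0.04097) / 0.8660 = 0.035 eV.

0.035 eV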